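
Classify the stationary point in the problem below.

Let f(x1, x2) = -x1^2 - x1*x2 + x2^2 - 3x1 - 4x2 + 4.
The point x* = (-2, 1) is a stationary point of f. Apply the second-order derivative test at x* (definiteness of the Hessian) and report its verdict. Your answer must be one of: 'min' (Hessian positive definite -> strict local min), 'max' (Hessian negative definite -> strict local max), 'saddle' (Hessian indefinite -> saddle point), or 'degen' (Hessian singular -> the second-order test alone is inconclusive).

Compute the Hessian H = grad^2 f:
  H = [[-2, -1], [-1, 2]]
Verify stationarity: grad f(x*) = H x* + g = (0, 0).
Eigenvalues of H: -2.2361, 2.2361.
Eigenvalues have mixed signs, so H is indefinite -> x* is a saddle point.

saddle


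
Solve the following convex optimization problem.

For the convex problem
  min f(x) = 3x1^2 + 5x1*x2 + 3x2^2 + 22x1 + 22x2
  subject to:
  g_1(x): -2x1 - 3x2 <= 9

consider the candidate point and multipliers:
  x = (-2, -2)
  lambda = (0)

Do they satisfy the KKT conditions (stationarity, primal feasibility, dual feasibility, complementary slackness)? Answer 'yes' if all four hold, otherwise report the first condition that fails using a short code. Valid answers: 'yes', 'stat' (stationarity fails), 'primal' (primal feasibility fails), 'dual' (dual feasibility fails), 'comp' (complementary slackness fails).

Gradient of f: grad f(x) = Q x + c = (0, 0)
Constraint values g_i(x) = a_i^T x - b_i:
  g_1((-2, -2)) = 1
Stationarity residual: grad f(x) + sum_i lambda_i a_i = (0, 0)
  -> stationarity OK
Primal feasibility (all g_i <= 0): FAILS
Dual feasibility (all lambda_i >= 0): OK
Complementary slackness (lambda_i * g_i(x) = 0 for all i): OK

Verdict: the first failing condition is primal_feasibility -> primal.

primal


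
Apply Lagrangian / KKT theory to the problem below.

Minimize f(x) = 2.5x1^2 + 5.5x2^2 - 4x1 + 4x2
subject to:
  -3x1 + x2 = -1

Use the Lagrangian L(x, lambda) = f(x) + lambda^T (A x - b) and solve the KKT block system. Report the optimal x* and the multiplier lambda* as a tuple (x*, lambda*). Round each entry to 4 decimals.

Form the Lagrangian:
  L(x, lambda) = (1/2) x^T Q x + c^T x + lambda^T (A x - b)
Stationarity (grad_x L = 0): Q x + c + A^T lambda = 0.
Primal feasibility: A x = b.

This gives the KKT block system:
  [ Q   A^T ] [ x     ]   [-c ]
  [ A    0  ] [ lambda ] = [ b ]

Solving the linear system:
  x*      = (0.2404, -0.2788)
  lambda* = (-0.9327)
  f(x*)   = -1.5048

x* = (0.2404, -0.2788), lambda* = (-0.9327)


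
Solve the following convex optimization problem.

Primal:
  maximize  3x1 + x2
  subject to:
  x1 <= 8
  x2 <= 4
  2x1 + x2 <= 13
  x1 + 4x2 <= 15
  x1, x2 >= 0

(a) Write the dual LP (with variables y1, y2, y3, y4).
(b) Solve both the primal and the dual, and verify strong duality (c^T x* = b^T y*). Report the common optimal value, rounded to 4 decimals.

The standard primal-dual pair for 'max c^T x s.t. A x <= b, x >= 0' is:
  Dual:  min b^T y  s.t.  A^T y >= c,  y >= 0.

So the dual LP is:
  minimize  8y1 + 4y2 + 13y3 + 15y4
  subject to:
    y1 + 2y3 + y4 >= 3
    y2 + y3 + 4y4 >= 1
    y1, y2, y3, y4 >= 0

Solving the primal: x* = (6.5, 0).
  primal value c^T x* = 19.5.
Solving the dual: y* = (0, 0, 1.5, 0).
  dual value b^T y* = 19.5.
Strong duality: c^T x* = b^T y*. Confirmed.

19.5


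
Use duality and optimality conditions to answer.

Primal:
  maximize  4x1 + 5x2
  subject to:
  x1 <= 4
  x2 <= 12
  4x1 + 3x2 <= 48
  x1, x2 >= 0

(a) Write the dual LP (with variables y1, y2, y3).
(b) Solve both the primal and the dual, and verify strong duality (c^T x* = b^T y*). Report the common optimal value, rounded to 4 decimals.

The standard primal-dual pair for 'max c^T x s.t. A x <= b, x >= 0' is:
  Dual:  min b^T y  s.t.  A^T y >= c,  y >= 0.

So the dual LP is:
  minimize  4y1 + 12y2 + 48y3
  subject to:
    y1 + 4y3 >= 4
    y2 + 3y3 >= 5
    y1, y2, y3 >= 0

Solving the primal: x* = (3, 12).
  primal value c^T x* = 72.
Solving the dual: y* = (0, 2, 1).
  dual value b^T y* = 72.
Strong duality: c^T x* = b^T y*. Confirmed.

72


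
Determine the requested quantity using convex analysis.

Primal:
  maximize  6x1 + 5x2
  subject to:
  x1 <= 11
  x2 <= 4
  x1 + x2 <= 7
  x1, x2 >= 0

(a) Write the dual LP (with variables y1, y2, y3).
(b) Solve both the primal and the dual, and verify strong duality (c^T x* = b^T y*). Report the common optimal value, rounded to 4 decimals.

The standard primal-dual pair for 'max c^T x s.t. A x <= b, x >= 0' is:
  Dual:  min b^T y  s.t.  A^T y >= c,  y >= 0.

So the dual LP is:
  minimize  11y1 + 4y2 + 7y3
  subject to:
    y1 + y3 >= 6
    y2 + y3 >= 5
    y1, y2, y3 >= 0

Solving the primal: x* = (7, 0).
  primal value c^T x* = 42.
Solving the dual: y* = (0, 0, 6).
  dual value b^T y* = 42.
Strong duality: c^T x* = b^T y*. Confirmed.

42


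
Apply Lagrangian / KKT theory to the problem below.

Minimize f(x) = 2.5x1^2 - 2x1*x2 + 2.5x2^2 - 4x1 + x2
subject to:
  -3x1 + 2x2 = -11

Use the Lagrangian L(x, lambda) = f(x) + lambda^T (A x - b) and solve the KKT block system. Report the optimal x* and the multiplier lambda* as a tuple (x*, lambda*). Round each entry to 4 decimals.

Form the Lagrangian:
  L(x, lambda) = (1/2) x^T Q x + c^T x + lambda^T (A x - b)
Stationarity (grad_x L = 0): Q x + c + A^T lambda = 0.
Primal feasibility: A x = b.

This gives the KKT block system:
  [ Q   A^T ] [ x     ]   [-c ]
  [ A    0  ] [ lambda ] = [ b ]

Solving the linear system:
  x*      = (3.1951, -0.7073)
  lambda* = (4.4634)
  f(x*)   = 17.8049

x* = (3.1951, -0.7073), lambda* = (4.4634)


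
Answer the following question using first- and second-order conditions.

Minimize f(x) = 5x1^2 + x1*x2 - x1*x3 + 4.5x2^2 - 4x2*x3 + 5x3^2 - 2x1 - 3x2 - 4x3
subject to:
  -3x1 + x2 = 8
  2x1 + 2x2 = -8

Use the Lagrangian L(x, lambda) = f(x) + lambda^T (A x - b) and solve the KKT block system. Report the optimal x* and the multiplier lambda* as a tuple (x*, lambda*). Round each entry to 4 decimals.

Form the Lagrangian:
  L(x, lambda) = (1/2) x^T Q x + c^T x + lambda^T (A x - b)
Stationarity (grad_x L = 0): Q x + c + A^T lambda = 0.
Primal feasibility: A x = b.

This gives the KKT block system:
  [ Q   A^T ] [ x     ]   [-c ]
  [ A    0  ] [ lambda ] = [ b ]

Solving the linear system:
  x*      = (-3, -1, -0.3)
  lambda* = (-4.725, 9.2625)
  f(x*)   = 61.05

x* = (-3, -1, -0.3), lambda* = (-4.725, 9.2625)


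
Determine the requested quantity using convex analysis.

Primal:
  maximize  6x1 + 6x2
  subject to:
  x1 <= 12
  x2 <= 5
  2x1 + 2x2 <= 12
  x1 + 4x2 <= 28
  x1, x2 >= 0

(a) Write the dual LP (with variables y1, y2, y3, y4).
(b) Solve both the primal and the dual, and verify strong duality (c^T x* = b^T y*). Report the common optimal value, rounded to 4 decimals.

The standard primal-dual pair for 'max c^T x s.t. A x <= b, x >= 0' is:
  Dual:  min b^T y  s.t.  A^T y >= c,  y >= 0.

So the dual LP is:
  minimize  12y1 + 5y2 + 12y3 + 28y4
  subject to:
    y1 + 2y3 + y4 >= 6
    y2 + 2y3 + 4y4 >= 6
    y1, y2, y3, y4 >= 0

Solving the primal: x* = (6, 0).
  primal value c^T x* = 36.
Solving the dual: y* = (0, 0, 3, 0).
  dual value b^T y* = 36.
Strong duality: c^T x* = b^T y*. Confirmed.

36


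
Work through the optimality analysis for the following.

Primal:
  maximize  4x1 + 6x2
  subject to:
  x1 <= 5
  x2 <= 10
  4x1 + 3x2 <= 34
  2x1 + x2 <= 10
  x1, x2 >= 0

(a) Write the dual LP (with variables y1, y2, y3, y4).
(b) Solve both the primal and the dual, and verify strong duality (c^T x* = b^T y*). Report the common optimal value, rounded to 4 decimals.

The standard primal-dual pair for 'max c^T x s.t. A x <= b, x >= 0' is:
  Dual:  min b^T y  s.t.  A^T y >= c,  y >= 0.

So the dual LP is:
  minimize  5y1 + 10y2 + 34y3 + 10y4
  subject to:
    y1 + 4y3 + 2y4 >= 4
    y2 + 3y3 + y4 >= 6
    y1, y2, y3, y4 >= 0

Solving the primal: x* = (0, 10).
  primal value c^T x* = 60.
Solving the dual: y* = (0, 4, 0, 2).
  dual value b^T y* = 60.
Strong duality: c^T x* = b^T y*. Confirmed.

60


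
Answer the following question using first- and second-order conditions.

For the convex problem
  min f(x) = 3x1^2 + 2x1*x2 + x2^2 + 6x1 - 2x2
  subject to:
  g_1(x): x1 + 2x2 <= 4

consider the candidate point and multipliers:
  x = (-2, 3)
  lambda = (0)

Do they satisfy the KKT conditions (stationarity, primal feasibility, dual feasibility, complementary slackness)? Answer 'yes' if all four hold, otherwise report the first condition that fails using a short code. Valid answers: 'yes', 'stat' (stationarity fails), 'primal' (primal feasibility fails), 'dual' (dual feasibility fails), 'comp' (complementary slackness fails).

Gradient of f: grad f(x) = Q x + c = (0, 0)
Constraint values g_i(x) = a_i^T x - b_i:
  g_1((-2, 3)) = 0
Stationarity residual: grad f(x) + sum_i lambda_i a_i = (0, 0)
  -> stationarity OK
Primal feasibility (all g_i <= 0): OK
Dual feasibility (all lambda_i >= 0): OK
Complementary slackness (lambda_i * g_i(x) = 0 for all i): OK

Verdict: yes, KKT holds.

yes


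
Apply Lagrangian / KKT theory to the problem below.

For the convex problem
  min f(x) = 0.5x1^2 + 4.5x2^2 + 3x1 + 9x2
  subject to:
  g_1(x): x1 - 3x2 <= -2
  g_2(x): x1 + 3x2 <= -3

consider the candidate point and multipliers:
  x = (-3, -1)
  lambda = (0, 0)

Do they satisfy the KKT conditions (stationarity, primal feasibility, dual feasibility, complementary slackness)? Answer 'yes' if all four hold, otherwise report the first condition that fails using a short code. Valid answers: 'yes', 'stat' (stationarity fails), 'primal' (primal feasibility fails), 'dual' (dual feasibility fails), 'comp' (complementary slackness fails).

Gradient of f: grad f(x) = Q x + c = (0, 0)
Constraint values g_i(x) = a_i^T x - b_i:
  g_1((-3, -1)) = 2
  g_2((-3, -1)) = -3
Stationarity residual: grad f(x) + sum_i lambda_i a_i = (0, 0)
  -> stationarity OK
Primal feasibility (all g_i <= 0): FAILS
Dual feasibility (all lambda_i >= 0): OK
Complementary slackness (lambda_i * g_i(x) = 0 for all i): OK

Verdict: the first failing condition is primal_feasibility -> primal.

primal


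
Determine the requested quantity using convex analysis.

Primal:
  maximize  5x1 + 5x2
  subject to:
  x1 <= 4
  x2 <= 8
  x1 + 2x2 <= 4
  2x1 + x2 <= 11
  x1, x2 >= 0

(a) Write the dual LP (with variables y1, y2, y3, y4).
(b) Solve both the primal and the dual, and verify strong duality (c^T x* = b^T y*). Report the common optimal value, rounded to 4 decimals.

The standard primal-dual pair for 'max c^T x s.t. A x <= b, x >= 0' is:
  Dual:  min b^T y  s.t.  A^T y >= c,  y >= 0.

So the dual LP is:
  minimize  4y1 + 8y2 + 4y3 + 11y4
  subject to:
    y1 + y3 + 2y4 >= 5
    y2 + 2y3 + y4 >= 5
    y1, y2, y3, y4 >= 0

Solving the primal: x* = (4, 0).
  primal value c^T x* = 20.
Solving the dual: y* = (2.5, 0, 2.5, 0).
  dual value b^T y* = 20.
Strong duality: c^T x* = b^T y*. Confirmed.

20


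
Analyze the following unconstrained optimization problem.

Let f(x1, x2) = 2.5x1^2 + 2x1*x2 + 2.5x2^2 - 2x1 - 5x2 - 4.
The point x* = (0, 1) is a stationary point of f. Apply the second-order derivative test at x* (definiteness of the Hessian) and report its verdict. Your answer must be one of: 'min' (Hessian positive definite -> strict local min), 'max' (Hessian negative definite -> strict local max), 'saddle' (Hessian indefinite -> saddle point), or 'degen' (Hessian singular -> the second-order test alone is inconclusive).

Compute the Hessian H = grad^2 f:
  H = [[5, 2], [2, 5]]
Verify stationarity: grad f(x*) = H x* + g = (0, 0).
Eigenvalues of H: 3, 7.
Both eigenvalues > 0, so H is positive definite -> x* is a strict local min.

min


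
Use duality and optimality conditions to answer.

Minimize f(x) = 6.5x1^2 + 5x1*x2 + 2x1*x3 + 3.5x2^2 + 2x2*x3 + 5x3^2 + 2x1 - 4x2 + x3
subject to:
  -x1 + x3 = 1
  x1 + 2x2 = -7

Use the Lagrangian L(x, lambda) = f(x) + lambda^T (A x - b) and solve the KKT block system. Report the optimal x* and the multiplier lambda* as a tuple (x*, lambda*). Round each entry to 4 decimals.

Form the Lagrangian:
  L(x, lambda) = (1/2) x^T Q x + c^T x + lambda^T (A x - b)
Stationarity (grad_x L = 0): Q x + c + A^T lambda = 0.
Primal feasibility: A x = b.

This gives the KKT block system:
  [ Q   A^T ] [ x     ]   [-c ]
  [ A    0  ] [ lambda ] = [ b ]

Solving the linear system:
  x*      = (-0.1724, -3.4138, 0.8276)
  lambda* = (-2.1034, 13.5517)
  f(x*)   = 55.5517

x* = (-0.1724, -3.4138, 0.8276), lambda* = (-2.1034, 13.5517)


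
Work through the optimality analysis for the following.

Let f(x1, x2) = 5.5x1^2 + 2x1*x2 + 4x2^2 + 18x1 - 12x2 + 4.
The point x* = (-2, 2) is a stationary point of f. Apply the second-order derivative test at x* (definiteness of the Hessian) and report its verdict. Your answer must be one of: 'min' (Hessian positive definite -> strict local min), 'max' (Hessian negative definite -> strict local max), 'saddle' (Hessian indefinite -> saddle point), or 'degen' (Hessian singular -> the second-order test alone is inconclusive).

Compute the Hessian H = grad^2 f:
  H = [[11, 2], [2, 8]]
Verify stationarity: grad f(x*) = H x* + g = (0, 0).
Eigenvalues of H: 7, 12.
Both eigenvalues > 0, so H is positive definite -> x* is a strict local min.

min


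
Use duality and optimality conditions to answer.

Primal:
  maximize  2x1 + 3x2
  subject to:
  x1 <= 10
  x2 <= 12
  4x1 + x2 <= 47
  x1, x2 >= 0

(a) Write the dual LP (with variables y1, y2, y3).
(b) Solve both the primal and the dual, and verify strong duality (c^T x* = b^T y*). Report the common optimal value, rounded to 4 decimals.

The standard primal-dual pair for 'max c^T x s.t. A x <= b, x >= 0' is:
  Dual:  min b^T y  s.t.  A^T y >= c,  y >= 0.

So the dual LP is:
  minimize  10y1 + 12y2 + 47y3
  subject to:
    y1 + 4y3 >= 2
    y2 + y3 >= 3
    y1, y2, y3 >= 0

Solving the primal: x* = (8.75, 12).
  primal value c^T x* = 53.5.
Solving the dual: y* = (0, 2.5, 0.5).
  dual value b^T y* = 53.5.
Strong duality: c^T x* = b^T y*. Confirmed.

53.5


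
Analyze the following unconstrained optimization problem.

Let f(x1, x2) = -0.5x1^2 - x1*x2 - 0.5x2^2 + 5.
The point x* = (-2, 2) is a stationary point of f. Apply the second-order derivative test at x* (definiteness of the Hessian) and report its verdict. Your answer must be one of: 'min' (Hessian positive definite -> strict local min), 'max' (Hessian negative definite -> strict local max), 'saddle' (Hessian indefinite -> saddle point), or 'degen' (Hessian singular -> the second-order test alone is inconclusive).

Compute the Hessian H = grad^2 f:
  H = [[-1, -1], [-1, -1]]
Verify stationarity: grad f(x*) = H x* + g = (0, 0).
Eigenvalues of H: -2, 0.
H has a zero eigenvalue (singular; negative semidefinite but not definite), so H is neither positive definite, negative definite, nor indefinite. The second-order test alone is inconclusive -> degen.
(Indeed, f is constant along the null direction of H through x*, so x* is not a strict local extremum.)

degen


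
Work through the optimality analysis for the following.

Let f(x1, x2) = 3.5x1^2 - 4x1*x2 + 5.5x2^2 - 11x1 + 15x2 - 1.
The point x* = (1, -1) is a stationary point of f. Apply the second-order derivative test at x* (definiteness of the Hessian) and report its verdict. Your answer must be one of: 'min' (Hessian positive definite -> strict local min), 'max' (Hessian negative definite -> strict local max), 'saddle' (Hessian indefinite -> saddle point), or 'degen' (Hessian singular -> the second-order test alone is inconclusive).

Compute the Hessian H = grad^2 f:
  H = [[7, -4], [-4, 11]]
Verify stationarity: grad f(x*) = H x* + g = (0, 0).
Eigenvalues of H: 4.5279, 13.4721.
Both eigenvalues > 0, so H is positive definite -> x* is a strict local min.

min


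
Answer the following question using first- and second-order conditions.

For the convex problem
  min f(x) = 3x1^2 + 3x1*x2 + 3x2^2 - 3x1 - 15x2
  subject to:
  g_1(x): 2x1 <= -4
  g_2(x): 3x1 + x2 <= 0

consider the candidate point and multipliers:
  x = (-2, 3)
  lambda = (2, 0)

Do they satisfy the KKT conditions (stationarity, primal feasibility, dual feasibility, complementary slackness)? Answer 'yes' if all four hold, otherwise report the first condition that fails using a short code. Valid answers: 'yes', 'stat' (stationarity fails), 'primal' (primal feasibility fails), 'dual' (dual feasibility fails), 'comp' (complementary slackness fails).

Gradient of f: grad f(x) = Q x + c = (-6, -3)
Constraint values g_i(x) = a_i^T x - b_i:
  g_1((-2, 3)) = 0
  g_2((-2, 3)) = -3
Stationarity residual: grad f(x) + sum_i lambda_i a_i = (-2, -3)
  -> stationarity FAILS
Primal feasibility (all g_i <= 0): OK
Dual feasibility (all lambda_i >= 0): OK
Complementary slackness (lambda_i * g_i(x) = 0 for all i): OK

Verdict: the first failing condition is stationarity -> stat.

stat


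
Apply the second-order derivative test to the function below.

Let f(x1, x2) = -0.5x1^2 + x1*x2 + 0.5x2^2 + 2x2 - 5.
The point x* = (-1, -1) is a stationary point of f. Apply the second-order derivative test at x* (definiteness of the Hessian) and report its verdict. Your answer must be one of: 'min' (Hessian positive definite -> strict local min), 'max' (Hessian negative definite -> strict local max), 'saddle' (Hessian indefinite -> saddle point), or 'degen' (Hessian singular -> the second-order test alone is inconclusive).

Compute the Hessian H = grad^2 f:
  H = [[-1, 1], [1, 1]]
Verify stationarity: grad f(x*) = H x* + g = (0, 0).
Eigenvalues of H: -1.4142, 1.4142.
Eigenvalues have mixed signs, so H is indefinite -> x* is a saddle point.

saddle


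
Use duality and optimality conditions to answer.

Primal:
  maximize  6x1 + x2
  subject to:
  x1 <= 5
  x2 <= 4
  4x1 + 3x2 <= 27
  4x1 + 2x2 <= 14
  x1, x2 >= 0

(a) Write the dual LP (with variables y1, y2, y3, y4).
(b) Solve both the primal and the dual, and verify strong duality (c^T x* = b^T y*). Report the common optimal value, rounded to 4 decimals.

The standard primal-dual pair for 'max c^T x s.t. A x <= b, x >= 0' is:
  Dual:  min b^T y  s.t.  A^T y >= c,  y >= 0.

So the dual LP is:
  minimize  5y1 + 4y2 + 27y3 + 14y4
  subject to:
    y1 + 4y3 + 4y4 >= 6
    y2 + 3y3 + 2y4 >= 1
    y1, y2, y3, y4 >= 0

Solving the primal: x* = (3.5, 0).
  primal value c^T x* = 21.
Solving the dual: y* = (0, 0, 0, 1.5).
  dual value b^T y* = 21.
Strong duality: c^T x* = b^T y*. Confirmed.

21


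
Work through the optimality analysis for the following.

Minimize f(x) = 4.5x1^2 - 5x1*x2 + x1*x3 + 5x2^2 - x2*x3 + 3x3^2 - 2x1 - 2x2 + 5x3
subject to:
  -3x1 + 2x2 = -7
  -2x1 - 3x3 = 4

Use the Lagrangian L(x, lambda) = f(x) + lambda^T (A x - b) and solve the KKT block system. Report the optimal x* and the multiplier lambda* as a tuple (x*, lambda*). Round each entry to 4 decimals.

Form the Lagrangian:
  L(x, lambda) = (1/2) x^T Q x + c^T x + lambda^T (A x - b)
Stationarity (grad_x L = 0): Q x + c + A^T lambda = 0.
Primal feasibility: A x = b.

This gives the KKT block system:
  [ Q   A^T ] [ x     ]   [-c ]
  [ A    0  ] [ lambda ] = [ b ]

Solving the linear system:
  x*      = (2, -0.5, -2.6667)
  lambda* = (7.1667, -2.8333)
  f(x*)   = 22.5833

x* = (2, -0.5, -2.6667), lambda* = (7.1667, -2.8333)


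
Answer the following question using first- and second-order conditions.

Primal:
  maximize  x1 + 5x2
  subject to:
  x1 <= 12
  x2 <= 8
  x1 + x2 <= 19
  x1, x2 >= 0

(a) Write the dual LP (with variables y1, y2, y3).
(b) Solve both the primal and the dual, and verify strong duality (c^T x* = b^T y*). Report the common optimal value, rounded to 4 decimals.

The standard primal-dual pair for 'max c^T x s.t. A x <= b, x >= 0' is:
  Dual:  min b^T y  s.t.  A^T y >= c,  y >= 0.

So the dual LP is:
  minimize  12y1 + 8y2 + 19y3
  subject to:
    y1 + y3 >= 1
    y2 + y3 >= 5
    y1, y2, y3 >= 0

Solving the primal: x* = (11, 8).
  primal value c^T x* = 51.
Solving the dual: y* = (0, 4, 1).
  dual value b^T y* = 51.
Strong duality: c^T x* = b^T y*. Confirmed.

51


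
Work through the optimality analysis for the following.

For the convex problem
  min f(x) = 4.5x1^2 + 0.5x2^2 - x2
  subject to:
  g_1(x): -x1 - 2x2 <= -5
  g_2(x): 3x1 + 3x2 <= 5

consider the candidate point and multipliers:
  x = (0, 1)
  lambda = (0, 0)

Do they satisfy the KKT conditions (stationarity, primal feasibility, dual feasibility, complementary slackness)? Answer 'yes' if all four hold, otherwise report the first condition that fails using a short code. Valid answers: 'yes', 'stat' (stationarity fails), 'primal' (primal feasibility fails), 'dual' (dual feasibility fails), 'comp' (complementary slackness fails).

Gradient of f: grad f(x) = Q x + c = (0, 0)
Constraint values g_i(x) = a_i^T x - b_i:
  g_1((0, 1)) = 3
  g_2((0, 1)) = -2
Stationarity residual: grad f(x) + sum_i lambda_i a_i = (0, 0)
  -> stationarity OK
Primal feasibility (all g_i <= 0): FAILS
Dual feasibility (all lambda_i >= 0): OK
Complementary slackness (lambda_i * g_i(x) = 0 for all i): OK

Verdict: the first failing condition is primal_feasibility -> primal.

primal


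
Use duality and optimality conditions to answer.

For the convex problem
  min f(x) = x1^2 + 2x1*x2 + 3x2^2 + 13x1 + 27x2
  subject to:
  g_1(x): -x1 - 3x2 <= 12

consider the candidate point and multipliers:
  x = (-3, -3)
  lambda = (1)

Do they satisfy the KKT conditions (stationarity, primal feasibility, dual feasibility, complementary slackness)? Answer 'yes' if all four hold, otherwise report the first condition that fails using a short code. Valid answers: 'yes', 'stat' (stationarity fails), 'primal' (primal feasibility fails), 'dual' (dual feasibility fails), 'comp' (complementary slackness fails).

Gradient of f: grad f(x) = Q x + c = (1, 3)
Constraint values g_i(x) = a_i^T x - b_i:
  g_1((-3, -3)) = 0
Stationarity residual: grad f(x) + sum_i lambda_i a_i = (0, 0)
  -> stationarity OK
Primal feasibility (all g_i <= 0): OK
Dual feasibility (all lambda_i >= 0): OK
Complementary slackness (lambda_i * g_i(x) = 0 for all i): OK

Verdict: yes, KKT holds.

yes


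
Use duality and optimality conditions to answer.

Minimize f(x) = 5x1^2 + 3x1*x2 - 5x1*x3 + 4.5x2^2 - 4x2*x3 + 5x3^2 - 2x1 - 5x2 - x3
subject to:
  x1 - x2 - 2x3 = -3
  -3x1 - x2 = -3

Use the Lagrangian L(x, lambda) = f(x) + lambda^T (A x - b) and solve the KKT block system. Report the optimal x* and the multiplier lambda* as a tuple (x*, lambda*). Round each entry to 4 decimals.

Form the Lagrangian:
  L(x, lambda) = (1/2) x^T Q x + c^T x + lambda^T (A x - b)
Stationarity (grad_x L = 0): Q x + c + A^T lambda = 0.
Primal feasibility: A x = b.

This gives the KKT block system:
  [ Q   A^T ] [ x     ]   [-c ]
  [ A    0  ] [ lambda ] = [ b ]

Solving the linear system:
  x*      = (0.6028, 1.1915, 1.2057)
  lambda* = (1.6383, 1.0709)
  f(x*)   = -0.1206

x* = (0.6028, 1.1915, 1.2057), lambda* = (1.6383, 1.0709)


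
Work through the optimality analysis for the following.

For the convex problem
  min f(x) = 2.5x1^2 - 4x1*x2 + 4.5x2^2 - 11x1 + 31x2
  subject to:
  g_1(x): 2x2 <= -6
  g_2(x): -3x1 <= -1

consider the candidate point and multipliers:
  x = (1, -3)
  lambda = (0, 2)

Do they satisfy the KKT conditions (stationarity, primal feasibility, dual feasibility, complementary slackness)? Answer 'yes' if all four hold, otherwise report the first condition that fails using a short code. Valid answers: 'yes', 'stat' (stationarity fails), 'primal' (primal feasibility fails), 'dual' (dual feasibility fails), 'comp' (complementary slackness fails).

Gradient of f: grad f(x) = Q x + c = (6, 0)
Constraint values g_i(x) = a_i^T x - b_i:
  g_1((1, -3)) = 0
  g_2((1, -3)) = -2
Stationarity residual: grad f(x) + sum_i lambda_i a_i = (0, 0)
  -> stationarity OK
Primal feasibility (all g_i <= 0): OK
Dual feasibility (all lambda_i >= 0): OK
Complementary slackness (lambda_i * g_i(x) = 0 for all i): FAILS

Verdict: the first failing condition is complementary_slackness -> comp.

comp


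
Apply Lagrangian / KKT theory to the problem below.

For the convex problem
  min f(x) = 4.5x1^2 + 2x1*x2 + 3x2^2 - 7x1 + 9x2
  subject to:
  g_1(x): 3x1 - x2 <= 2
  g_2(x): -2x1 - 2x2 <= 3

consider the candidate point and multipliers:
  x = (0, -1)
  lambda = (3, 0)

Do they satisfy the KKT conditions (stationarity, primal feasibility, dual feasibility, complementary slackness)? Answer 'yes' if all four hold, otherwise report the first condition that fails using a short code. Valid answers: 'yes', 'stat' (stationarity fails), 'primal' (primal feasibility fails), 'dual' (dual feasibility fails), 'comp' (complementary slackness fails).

Gradient of f: grad f(x) = Q x + c = (-9, 3)
Constraint values g_i(x) = a_i^T x - b_i:
  g_1((0, -1)) = -1
  g_2((0, -1)) = -1
Stationarity residual: grad f(x) + sum_i lambda_i a_i = (0, 0)
  -> stationarity OK
Primal feasibility (all g_i <= 0): OK
Dual feasibility (all lambda_i >= 0): OK
Complementary slackness (lambda_i * g_i(x) = 0 for all i): FAILS

Verdict: the first failing condition is complementary_slackness -> comp.

comp


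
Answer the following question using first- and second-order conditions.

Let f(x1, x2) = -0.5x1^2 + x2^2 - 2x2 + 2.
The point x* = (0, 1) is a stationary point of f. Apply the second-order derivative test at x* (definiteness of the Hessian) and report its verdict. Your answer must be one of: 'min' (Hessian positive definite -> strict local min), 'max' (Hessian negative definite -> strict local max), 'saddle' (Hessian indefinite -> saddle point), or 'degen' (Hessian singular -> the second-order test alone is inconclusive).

Compute the Hessian H = grad^2 f:
  H = [[-1, 0], [0, 2]]
Verify stationarity: grad f(x*) = H x* + g = (0, 0).
Eigenvalues of H: -1, 2.
Eigenvalues have mixed signs, so H is indefinite -> x* is a saddle point.

saddle


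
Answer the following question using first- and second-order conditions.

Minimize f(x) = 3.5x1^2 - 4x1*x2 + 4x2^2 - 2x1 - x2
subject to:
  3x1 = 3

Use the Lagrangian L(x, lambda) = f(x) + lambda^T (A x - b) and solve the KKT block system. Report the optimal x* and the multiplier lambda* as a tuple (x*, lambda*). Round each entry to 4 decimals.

Form the Lagrangian:
  L(x, lambda) = (1/2) x^T Q x + c^T x + lambda^T (A x - b)
Stationarity (grad_x L = 0): Q x + c + A^T lambda = 0.
Primal feasibility: A x = b.

This gives the KKT block system:
  [ Q   A^T ] [ x     ]   [-c ]
  [ A    0  ] [ lambda ] = [ b ]

Solving the linear system:
  x*      = (1, 0.625)
  lambda* = (-0.8333)
  f(x*)   = -0.0625

x* = (1, 0.625), lambda* = (-0.8333)


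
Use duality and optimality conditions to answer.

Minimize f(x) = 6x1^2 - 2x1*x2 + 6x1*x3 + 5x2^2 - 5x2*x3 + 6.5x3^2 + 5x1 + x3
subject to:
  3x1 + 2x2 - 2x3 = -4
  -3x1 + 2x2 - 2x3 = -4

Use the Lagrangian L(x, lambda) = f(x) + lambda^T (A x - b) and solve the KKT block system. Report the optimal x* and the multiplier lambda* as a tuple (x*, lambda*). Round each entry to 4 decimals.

Form the Lagrangian:
  L(x, lambda) = (1/2) x^T Q x + c^T x + lambda^T (A x - b)
Stationarity (grad_x L = 0): Q x + c + A^T lambda = 0.
Primal feasibility: A x = b.

This gives the KKT block system:
  [ Q   A^T ] [ x     ]   [-c ]
  [ A    0  ] [ lambda ] = [ b ]

Solving the linear system:
  x*      = (0, -1.3077, 0.6923)
  lambda* = (2.1731, 6.0962)
  f(x*)   = 16.8846

x* = (0, -1.3077, 0.6923), lambda* = (2.1731, 6.0962)


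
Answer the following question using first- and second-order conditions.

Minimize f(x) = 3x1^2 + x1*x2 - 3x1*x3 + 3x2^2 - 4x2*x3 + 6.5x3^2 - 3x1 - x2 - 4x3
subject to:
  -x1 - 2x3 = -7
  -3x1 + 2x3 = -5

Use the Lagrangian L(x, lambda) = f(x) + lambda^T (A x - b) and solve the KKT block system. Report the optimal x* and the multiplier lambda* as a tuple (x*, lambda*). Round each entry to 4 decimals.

Form the Lagrangian:
  L(x, lambda) = (1/2) x^T Q x + c^T x + lambda^T (A x - b)
Stationarity (grad_x L = 0): Q x + c + A^T lambda = 0.
Primal feasibility: A x = b.

This gives the KKT block system:
  [ Q   A^T ] [ x     ]   [-c ]
  [ A    0  ] [ lambda ] = [ b ]

Solving the linear system:
  x*      = (3, 1, 2)
  lambda* = (5.875, 1.375)
  f(x*)   = 15

x* = (3, 1, 2), lambda* = (5.875, 1.375)


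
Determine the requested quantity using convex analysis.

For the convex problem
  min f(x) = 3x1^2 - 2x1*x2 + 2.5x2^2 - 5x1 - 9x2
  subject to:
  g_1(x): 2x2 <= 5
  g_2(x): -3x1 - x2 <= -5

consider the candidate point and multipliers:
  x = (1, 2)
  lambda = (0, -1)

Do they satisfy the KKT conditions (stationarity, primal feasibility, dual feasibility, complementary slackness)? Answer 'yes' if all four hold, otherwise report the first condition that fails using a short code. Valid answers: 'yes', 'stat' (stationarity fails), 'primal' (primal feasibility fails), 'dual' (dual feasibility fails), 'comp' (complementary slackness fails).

Gradient of f: grad f(x) = Q x + c = (-3, -1)
Constraint values g_i(x) = a_i^T x - b_i:
  g_1((1, 2)) = -1
  g_2((1, 2)) = 0
Stationarity residual: grad f(x) + sum_i lambda_i a_i = (0, 0)
  -> stationarity OK
Primal feasibility (all g_i <= 0): OK
Dual feasibility (all lambda_i >= 0): FAILS
Complementary slackness (lambda_i * g_i(x) = 0 for all i): OK

Verdict: the first failing condition is dual_feasibility -> dual.

dual


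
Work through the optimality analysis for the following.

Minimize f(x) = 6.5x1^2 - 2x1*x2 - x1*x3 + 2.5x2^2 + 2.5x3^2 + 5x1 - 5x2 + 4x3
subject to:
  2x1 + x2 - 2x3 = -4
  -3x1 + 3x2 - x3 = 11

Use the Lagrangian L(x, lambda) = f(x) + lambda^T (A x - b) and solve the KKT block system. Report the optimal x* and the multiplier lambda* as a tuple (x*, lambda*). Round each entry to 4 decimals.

Form the Lagrangian:
  L(x, lambda) = (1/2) x^T Q x + c^T x + lambda^T (A x - b)
Stationarity (grad_x L = 0): Q x + c + A^T lambda = 0.
Primal feasibility: A x = b.

This gives the KKT block system:
  [ Q   A^T ] [ x     ]   [-c ]
  [ A    0  ] [ lambda ] = [ b ]

Solving the linear system:
  x*      = (-2.2563, 1.59, 0.5388)
  lambda* = (6.8625, -4.775)
  f(x*)   = 31.4494

x* = (-2.2563, 1.59, 0.5388), lambda* = (6.8625, -4.775)


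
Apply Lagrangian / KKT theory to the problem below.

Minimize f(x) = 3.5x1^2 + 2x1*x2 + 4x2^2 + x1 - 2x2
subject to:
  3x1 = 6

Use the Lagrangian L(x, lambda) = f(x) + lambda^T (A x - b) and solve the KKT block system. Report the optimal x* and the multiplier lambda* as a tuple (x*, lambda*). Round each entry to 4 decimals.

Form the Lagrangian:
  L(x, lambda) = (1/2) x^T Q x + c^T x + lambda^T (A x - b)
Stationarity (grad_x L = 0): Q x + c + A^T lambda = 0.
Primal feasibility: A x = b.

This gives the KKT block system:
  [ Q   A^T ] [ x     ]   [-c ]
  [ A    0  ] [ lambda ] = [ b ]

Solving the linear system:
  x*      = (2, -0.25)
  lambda* = (-4.8333)
  f(x*)   = 15.75

x* = (2, -0.25), lambda* = (-4.8333)


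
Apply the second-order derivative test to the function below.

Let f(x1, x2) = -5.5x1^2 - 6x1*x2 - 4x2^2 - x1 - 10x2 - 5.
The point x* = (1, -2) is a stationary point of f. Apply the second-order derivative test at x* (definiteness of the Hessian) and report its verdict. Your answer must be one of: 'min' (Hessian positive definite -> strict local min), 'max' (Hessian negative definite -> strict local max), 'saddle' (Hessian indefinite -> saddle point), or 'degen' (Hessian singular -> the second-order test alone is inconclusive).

Compute the Hessian H = grad^2 f:
  H = [[-11, -6], [-6, -8]]
Verify stationarity: grad f(x*) = H x* + g = (0, 0).
Eigenvalues of H: -15.6847, -3.3153.
Both eigenvalues < 0, so H is negative definite -> x* is a strict local max.

max


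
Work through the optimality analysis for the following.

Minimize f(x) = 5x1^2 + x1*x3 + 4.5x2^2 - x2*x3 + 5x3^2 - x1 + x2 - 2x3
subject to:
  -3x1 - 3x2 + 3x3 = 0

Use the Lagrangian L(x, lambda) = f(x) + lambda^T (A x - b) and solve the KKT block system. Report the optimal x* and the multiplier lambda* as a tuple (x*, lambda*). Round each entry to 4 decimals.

Form the Lagrangian:
  L(x, lambda) = (1/2) x^T Q x + c^T x + lambda^T (A x - b)
Stationarity (grad_x L = 0): Q x + c + A^T lambda = 0.
Primal feasibility: A x = b.

This gives the KKT block system:
  [ Q   A^T ] [ x     ]   [-c ]
  [ A    0  ] [ lambda ] = [ b ]

Solving the linear system:
  x*      = (0.1496, -0.0292, 0.1204)
  lambda* = (0.2056)
  f(x*)   = -0.2099

x* = (0.1496, -0.0292, 0.1204), lambda* = (0.2056)


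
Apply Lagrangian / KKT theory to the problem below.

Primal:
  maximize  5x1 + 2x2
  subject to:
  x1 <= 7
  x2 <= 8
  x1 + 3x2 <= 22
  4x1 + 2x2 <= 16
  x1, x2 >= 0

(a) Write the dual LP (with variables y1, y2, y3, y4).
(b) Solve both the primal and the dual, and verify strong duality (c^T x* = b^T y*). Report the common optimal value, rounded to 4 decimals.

The standard primal-dual pair for 'max c^T x s.t. A x <= b, x >= 0' is:
  Dual:  min b^T y  s.t.  A^T y >= c,  y >= 0.

So the dual LP is:
  minimize  7y1 + 8y2 + 22y3 + 16y4
  subject to:
    y1 + y3 + 4y4 >= 5
    y2 + 3y3 + 2y4 >= 2
    y1, y2, y3, y4 >= 0

Solving the primal: x* = (4, 0).
  primal value c^T x* = 20.
Solving the dual: y* = (0, 0, 0, 1.25).
  dual value b^T y* = 20.
Strong duality: c^T x* = b^T y*. Confirmed.

20


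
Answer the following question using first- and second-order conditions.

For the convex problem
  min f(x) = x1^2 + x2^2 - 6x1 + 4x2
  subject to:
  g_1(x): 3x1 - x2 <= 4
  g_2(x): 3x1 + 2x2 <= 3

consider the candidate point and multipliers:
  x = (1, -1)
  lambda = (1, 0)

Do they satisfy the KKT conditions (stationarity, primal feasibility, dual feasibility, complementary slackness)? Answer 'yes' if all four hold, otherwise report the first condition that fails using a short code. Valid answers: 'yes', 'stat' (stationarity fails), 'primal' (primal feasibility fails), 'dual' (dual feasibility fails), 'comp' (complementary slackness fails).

Gradient of f: grad f(x) = Q x + c = (-4, 2)
Constraint values g_i(x) = a_i^T x - b_i:
  g_1((1, -1)) = 0
  g_2((1, -1)) = -2
Stationarity residual: grad f(x) + sum_i lambda_i a_i = (-1, 1)
  -> stationarity FAILS
Primal feasibility (all g_i <= 0): OK
Dual feasibility (all lambda_i >= 0): OK
Complementary slackness (lambda_i * g_i(x) = 0 for all i): OK

Verdict: the first failing condition is stationarity -> stat.

stat


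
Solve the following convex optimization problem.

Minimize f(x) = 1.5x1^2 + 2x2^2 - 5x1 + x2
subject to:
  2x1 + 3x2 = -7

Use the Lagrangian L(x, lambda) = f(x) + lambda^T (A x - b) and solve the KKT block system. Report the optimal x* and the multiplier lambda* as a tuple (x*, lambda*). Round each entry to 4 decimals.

Form the Lagrangian:
  L(x, lambda) = (1/2) x^T Q x + c^T x + lambda^T (A x - b)
Stationarity (grad_x L = 0): Q x + c + A^T lambda = 0.
Primal feasibility: A x = b.

This gives the KKT block system:
  [ Q   A^T ] [ x     ]   [-c ]
  [ A    0  ] [ lambda ] = [ b ]

Solving the linear system:
  x*      = (-0.1163, -2.2558)
  lambda* = (2.6744)
  f(x*)   = 8.5233

x* = (-0.1163, -2.2558), lambda* = (2.6744)


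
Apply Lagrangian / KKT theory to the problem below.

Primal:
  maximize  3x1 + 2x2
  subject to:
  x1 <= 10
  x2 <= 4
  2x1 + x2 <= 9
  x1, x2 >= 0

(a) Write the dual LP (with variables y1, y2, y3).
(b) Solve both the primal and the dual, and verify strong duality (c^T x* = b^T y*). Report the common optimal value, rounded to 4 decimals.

The standard primal-dual pair for 'max c^T x s.t. A x <= b, x >= 0' is:
  Dual:  min b^T y  s.t.  A^T y >= c,  y >= 0.

So the dual LP is:
  minimize  10y1 + 4y2 + 9y3
  subject to:
    y1 + 2y3 >= 3
    y2 + y3 >= 2
    y1, y2, y3 >= 0

Solving the primal: x* = (2.5, 4).
  primal value c^T x* = 15.5.
Solving the dual: y* = (0, 0.5, 1.5).
  dual value b^T y* = 15.5.
Strong duality: c^T x* = b^T y*. Confirmed.

15.5


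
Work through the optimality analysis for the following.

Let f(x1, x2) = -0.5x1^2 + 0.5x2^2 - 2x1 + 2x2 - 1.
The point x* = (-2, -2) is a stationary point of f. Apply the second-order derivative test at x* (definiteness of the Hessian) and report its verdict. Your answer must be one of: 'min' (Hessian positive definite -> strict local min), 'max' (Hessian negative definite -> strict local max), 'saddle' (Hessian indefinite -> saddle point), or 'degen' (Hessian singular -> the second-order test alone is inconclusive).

Compute the Hessian H = grad^2 f:
  H = [[-1, 0], [0, 1]]
Verify stationarity: grad f(x*) = H x* + g = (0, 0).
Eigenvalues of H: -1, 1.
Eigenvalues have mixed signs, so H is indefinite -> x* is a saddle point.

saddle


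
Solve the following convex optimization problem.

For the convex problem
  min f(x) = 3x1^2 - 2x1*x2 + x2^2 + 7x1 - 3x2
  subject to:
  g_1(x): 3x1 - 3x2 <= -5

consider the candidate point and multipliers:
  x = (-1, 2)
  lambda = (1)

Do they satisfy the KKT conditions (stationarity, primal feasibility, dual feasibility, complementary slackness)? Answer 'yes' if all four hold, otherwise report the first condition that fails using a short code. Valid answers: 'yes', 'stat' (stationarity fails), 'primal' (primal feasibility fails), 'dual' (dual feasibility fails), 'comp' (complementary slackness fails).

Gradient of f: grad f(x) = Q x + c = (-3, 3)
Constraint values g_i(x) = a_i^T x - b_i:
  g_1((-1, 2)) = -4
Stationarity residual: grad f(x) + sum_i lambda_i a_i = (0, 0)
  -> stationarity OK
Primal feasibility (all g_i <= 0): OK
Dual feasibility (all lambda_i >= 0): OK
Complementary slackness (lambda_i * g_i(x) = 0 for all i): FAILS

Verdict: the first failing condition is complementary_slackness -> comp.

comp


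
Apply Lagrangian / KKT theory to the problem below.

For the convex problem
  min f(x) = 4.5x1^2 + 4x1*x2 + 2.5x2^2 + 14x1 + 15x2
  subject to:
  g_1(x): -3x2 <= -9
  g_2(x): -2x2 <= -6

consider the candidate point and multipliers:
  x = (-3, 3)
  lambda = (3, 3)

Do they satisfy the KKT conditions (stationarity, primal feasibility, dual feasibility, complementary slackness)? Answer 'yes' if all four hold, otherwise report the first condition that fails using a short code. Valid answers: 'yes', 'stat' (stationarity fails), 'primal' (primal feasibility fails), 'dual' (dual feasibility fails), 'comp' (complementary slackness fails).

Gradient of f: grad f(x) = Q x + c = (-1, 18)
Constraint values g_i(x) = a_i^T x - b_i:
  g_1((-3, 3)) = 0
  g_2((-3, 3)) = 0
Stationarity residual: grad f(x) + sum_i lambda_i a_i = (-1, 3)
  -> stationarity FAILS
Primal feasibility (all g_i <= 0): OK
Dual feasibility (all lambda_i >= 0): OK
Complementary slackness (lambda_i * g_i(x) = 0 for all i): OK

Verdict: the first failing condition is stationarity -> stat.

stat


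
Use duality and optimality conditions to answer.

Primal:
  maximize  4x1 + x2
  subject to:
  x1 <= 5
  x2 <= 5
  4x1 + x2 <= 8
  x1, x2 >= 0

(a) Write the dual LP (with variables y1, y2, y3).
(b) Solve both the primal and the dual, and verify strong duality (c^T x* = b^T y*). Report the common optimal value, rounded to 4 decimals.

The standard primal-dual pair for 'max c^T x s.t. A x <= b, x >= 0' is:
  Dual:  min b^T y  s.t.  A^T y >= c,  y >= 0.

So the dual LP is:
  minimize  5y1 + 5y2 + 8y3
  subject to:
    y1 + 4y3 >= 4
    y2 + y3 >= 1
    y1, y2, y3 >= 0

Solving the primal: x* = (2, 0).
  primal value c^T x* = 8.
Solving the dual: y* = (0, 0, 1).
  dual value b^T y* = 8.
Strong duality: c^T x* = b^T y*. Confirmed.

8


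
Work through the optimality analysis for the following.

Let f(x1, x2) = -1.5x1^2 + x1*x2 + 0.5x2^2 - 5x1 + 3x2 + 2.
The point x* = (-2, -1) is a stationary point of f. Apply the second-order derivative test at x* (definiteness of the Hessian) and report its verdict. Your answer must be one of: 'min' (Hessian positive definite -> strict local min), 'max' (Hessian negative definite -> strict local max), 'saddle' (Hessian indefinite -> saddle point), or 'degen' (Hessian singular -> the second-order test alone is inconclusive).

Compute the Hessian H = grad^2 f:
  H = [[-3, 1], [1, 1]]
Verify stationarity: grad f(x*) = H x* + g = (0, 0).
Eigenvalues of H: -3.2361, 1.2361.
Eigenvalues have mixed signs, so H is indefinite -> x* is a saddle point.

saddle


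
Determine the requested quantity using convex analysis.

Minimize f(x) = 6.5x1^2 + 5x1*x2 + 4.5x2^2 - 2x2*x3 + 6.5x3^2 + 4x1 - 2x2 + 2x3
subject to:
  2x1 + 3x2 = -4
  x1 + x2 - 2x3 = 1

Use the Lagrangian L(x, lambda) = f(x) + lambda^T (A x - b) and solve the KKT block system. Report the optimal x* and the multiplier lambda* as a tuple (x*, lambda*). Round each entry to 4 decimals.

Form the Lagrangian:
  L(x, lambda) = (1/2) x^T Q x + c^T x + lambda^T (A x - b)
Stationarity (grad_x L = 0): Q x + c + A^T lambda = 0.
Primal feasibility: A x = b.

This gives the KKT block system:
  [ Q   A^T ] [ x     ]   [-c ]
  [ A    0  ] [ lambda ] = [ b ]

Solving the linear system:
  x*      = (-0.3017, -1.1322, -1.217)
  lambda* = (5.6808, -5.7781)
  f(x*)   = 13.5623

x* = (-0.3017, -1.1322, -1.217), lambda* = (5.6808, -5.7781)
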